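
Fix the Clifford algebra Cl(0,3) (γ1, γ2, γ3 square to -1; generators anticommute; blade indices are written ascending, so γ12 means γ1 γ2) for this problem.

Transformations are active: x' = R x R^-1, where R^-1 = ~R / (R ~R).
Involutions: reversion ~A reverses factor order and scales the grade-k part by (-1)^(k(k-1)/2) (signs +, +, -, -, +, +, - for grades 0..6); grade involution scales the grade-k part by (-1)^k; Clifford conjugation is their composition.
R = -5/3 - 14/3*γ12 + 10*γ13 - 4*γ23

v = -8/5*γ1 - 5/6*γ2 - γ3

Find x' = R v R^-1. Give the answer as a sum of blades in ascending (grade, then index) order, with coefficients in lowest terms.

~R = -5/3 + 14/3*γ12 - 10*γ13 + 4*γ23, and R ~R = 1265/9, so R^-1 = ~R / (1265/9).
R v = 79/9*γ1 + 437/90*γ2 - 11*γ3 + 97/5*γ123
Answer: 5458/18975*γ1 - 5167/2530*γ2 - 173/6325*γ3


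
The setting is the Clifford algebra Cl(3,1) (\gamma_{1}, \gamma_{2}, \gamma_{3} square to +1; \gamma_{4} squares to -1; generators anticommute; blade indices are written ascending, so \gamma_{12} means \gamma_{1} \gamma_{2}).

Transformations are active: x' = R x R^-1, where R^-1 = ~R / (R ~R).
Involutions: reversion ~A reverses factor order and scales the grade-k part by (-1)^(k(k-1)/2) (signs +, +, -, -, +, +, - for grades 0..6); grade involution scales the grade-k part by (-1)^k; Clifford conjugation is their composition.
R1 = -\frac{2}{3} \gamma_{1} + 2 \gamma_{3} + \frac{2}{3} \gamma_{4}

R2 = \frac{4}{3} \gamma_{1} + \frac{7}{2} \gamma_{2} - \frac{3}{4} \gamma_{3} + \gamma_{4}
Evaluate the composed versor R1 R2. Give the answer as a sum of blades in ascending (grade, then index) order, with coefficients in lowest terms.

Distribute over the terms of R1 (each basis-blade product reordered to ascending indices, repeated generators contracted through their squares):
(-\frac{2}{3} \gamma_{1}) R2 = -\frac{8}{9} - \frac{7}{3} \gamma_{12} + \frac{1}{2} \gamma_{13} - \frac{2}{3} \gamma_{14}
(2 \gamma_{3}) R2 = -\frac{3}{2} - \frac{8}{3} \gamma_{13} - 7 \gamma_{23} + 2 \gamma_{34}
(\frac{2}{3} \gamma_{4}) R2 = -\frac{2}{3} - \frac{8}{9} \gamma_{14} - \frac{7}{3} \gamma_{24} + \frac{1}{2} \gamma_{34}
Summing the partial products and collecting blades:
Answer: -\frac{55}{18} - \frac{7}{3} \gamma_{12} - \frac{13}{6} \gamma_{13} - \frac{14}{9} \gamma_{14} - 7 \gamma_{23} - \frac{7}{3} \gamma_{24} + \frac{5}{2} \gamma_{34}


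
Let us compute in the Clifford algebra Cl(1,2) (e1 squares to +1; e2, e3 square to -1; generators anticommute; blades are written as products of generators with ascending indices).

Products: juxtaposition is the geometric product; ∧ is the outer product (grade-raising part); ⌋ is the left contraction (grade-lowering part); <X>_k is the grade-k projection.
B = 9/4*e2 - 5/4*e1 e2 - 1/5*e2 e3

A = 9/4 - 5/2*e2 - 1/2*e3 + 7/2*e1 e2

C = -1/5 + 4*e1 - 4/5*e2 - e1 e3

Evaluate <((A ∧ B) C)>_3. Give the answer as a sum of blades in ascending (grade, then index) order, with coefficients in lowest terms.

step 1: 81/16*e2 - 45/16*e1 e2 + 27/40*e2 e3 + 5/8*e1 e2 e3
step 2: 81/20 - 9/4*e1 + 869/80*e2 - 27/50*e3 - 1521/80*e1 e2 - 1/2*e1 e3 - 179/400*e2 e3 + 611/80*e1 e2 e3
step 3: 611/80*e1 e2 e3
Answer: 611/80*e1 e2 e3


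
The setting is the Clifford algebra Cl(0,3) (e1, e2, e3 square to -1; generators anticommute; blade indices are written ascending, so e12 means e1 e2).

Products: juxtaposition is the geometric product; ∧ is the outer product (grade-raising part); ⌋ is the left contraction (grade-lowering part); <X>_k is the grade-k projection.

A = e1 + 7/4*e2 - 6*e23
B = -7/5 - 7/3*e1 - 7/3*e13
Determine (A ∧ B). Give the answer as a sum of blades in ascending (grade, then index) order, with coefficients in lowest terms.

step 1: -7/5*e1 - 49/20*e2 + 49/12*e12 + 42/5*e23 + 217/12*e123
Answer: -7/5*e1 - 49/20*e2 + 49/12*e12 + 42/5*e23 + 217/12*e123


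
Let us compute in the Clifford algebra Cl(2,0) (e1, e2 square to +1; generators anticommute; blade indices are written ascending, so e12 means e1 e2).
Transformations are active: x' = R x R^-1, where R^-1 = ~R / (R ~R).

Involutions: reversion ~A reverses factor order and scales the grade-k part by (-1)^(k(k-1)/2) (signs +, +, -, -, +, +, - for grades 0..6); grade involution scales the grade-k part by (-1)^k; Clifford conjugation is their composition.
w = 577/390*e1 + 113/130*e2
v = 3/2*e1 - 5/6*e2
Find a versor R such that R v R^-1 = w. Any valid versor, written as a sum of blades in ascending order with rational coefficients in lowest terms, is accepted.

Construction: equal norms (both 53/18) license R = v + w = 581/195*e1 + 7/195*e2 — nothing changes along that direction, while (v - w)/2 changes sign, so v maps onto w.
Answer: 581/195*e1 + 7/195*e2


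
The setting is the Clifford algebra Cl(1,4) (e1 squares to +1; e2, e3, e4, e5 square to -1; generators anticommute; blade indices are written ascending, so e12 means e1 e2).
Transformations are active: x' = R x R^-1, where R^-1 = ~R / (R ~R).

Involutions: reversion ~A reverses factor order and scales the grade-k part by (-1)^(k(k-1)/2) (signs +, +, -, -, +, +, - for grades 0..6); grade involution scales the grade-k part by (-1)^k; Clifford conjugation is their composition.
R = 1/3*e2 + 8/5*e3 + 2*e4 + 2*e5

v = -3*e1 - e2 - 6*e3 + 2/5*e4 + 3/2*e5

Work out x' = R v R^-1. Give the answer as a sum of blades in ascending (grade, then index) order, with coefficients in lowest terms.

~R = 1/3*e2 + 8/5*e3 + 2*e4 + 2*e5, and R ~R = -2401/225, so R^-1 = ~R / (-2401/225).
R v = 92/15 + e12 + 24/5*e13 + 6*e14 + 6*e15 - 2/5*e23 + 32/15*e24 + 5/2*e25 + 316/25*e34 + 72/5*e35 + 11/5*e45
Answer: 3*e1 + 1481/2401*e2 + 9990/2401*e3 - 32402/12005*e4 - 18243/4802*e5


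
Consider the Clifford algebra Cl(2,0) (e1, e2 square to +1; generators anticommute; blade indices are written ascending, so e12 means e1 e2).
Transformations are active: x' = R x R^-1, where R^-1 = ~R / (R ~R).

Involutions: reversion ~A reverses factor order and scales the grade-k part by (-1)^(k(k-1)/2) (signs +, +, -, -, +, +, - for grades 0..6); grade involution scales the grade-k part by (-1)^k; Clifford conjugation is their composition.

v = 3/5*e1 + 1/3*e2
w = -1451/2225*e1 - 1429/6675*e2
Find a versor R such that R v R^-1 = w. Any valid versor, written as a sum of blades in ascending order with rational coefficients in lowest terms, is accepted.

Here q(v) = q(w) = 106/225; the classical choice R = v + w = -116/2225*e1 + 796/6675*e2 then realises v -> w under the sandwich.
Answer: -116/2225*e1 + 796/6675*e2


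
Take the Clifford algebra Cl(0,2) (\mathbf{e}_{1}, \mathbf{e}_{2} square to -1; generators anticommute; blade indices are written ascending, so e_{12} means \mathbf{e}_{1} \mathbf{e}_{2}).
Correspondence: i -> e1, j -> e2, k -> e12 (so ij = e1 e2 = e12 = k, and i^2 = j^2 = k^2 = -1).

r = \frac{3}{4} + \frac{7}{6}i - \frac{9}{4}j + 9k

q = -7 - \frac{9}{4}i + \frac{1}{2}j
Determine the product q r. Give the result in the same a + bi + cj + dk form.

In blades: q = -7 - \frac{9}{4} e_{1} + \frac{1}{2} e_{2}, r = \frac{3}{4} + \frac{7}{6} e_{1} - \frac{9}{4} e_{2} + 9 e_{12}.
Distribute q over r term by term (generator squares from the signature, products reordered to ascending indices): (-7)*r = -\frac{21}{4} - \frac{49}{6} e_{1} + \frac{63}{4} e_{2} - 63 e_{12}; (-\frac{9}{4} e_{1})*r = \frac{21}{8} - \frac{27}{16} e_{1} + \frac{81}{4} e_{2} + \frac{81}{16} e_{12}; (\frac{1}{2} e_{2})*r = \frac{9}{8} + \frac{9}{2} e_{1} + \frac{3}{8} e_{2} - \frac{7}{12} e_{12}.
Sum: -\frac{3}{2} - \frac{257}{48} e_{1} + \frac{291}{8} e_{2} - \frac{2809}{48} e_{12}; translating back through the correspondence:
Answer: -\frac{3}{2} - \frac{257}{48}i + \frac{291}{8}j - \frac{2809}{48}k


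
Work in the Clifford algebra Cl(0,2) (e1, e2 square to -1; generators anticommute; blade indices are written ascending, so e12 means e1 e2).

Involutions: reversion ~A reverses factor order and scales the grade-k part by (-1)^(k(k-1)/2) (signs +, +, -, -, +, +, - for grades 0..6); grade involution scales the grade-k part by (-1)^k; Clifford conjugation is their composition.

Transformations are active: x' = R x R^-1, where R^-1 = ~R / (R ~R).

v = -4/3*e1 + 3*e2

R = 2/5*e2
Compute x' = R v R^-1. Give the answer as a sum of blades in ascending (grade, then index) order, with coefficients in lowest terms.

~R = 2/5*e2, and R ~R = -4/25, so R^-1 = ~R / (-4/25).
R v = -6/5 + 8/15*e12
Answer: 4/3*e1 + 3*e2


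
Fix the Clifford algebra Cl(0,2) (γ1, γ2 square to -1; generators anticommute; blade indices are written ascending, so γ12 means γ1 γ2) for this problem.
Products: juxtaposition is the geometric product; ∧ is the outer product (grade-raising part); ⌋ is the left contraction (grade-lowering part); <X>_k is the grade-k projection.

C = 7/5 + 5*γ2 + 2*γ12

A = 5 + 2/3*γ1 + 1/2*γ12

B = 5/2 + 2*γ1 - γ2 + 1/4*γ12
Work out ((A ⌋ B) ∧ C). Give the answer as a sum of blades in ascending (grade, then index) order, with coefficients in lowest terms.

step 1: 265/24 + 10*γ1 - 31/6*γ2 + 5/4*γ12
step 2: 371/24 + 14*γ1 + 1919/40*γ2 + 443/6*γ12
Answer: 371/24 + 14*γ1 + 1919/40*γ2 + 443/6*γ12


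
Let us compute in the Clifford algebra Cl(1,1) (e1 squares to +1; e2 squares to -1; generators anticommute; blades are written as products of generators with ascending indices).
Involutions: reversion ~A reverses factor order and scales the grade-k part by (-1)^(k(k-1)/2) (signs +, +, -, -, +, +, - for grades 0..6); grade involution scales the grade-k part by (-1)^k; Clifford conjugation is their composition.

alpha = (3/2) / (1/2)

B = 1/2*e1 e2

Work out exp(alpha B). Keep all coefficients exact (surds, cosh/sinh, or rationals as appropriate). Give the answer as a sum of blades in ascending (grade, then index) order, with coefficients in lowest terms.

B^2 = (1/2)^2*(e1 e2)^2 = 1/4*(+1) = 1/4 (a basis 2-blade squares to minus the product of its generators' squares).
B^2 = 1/4 — the series telescopes hyperbolically here: l = 1/2, alpha*l = 3/2, so exp(alpha B) = cosh(3/2) + (sinh(3/2)/(1/2))*B = cosh(3/2) + (2*sinh(3/2))*B.
Answer: cosh(3/2) + sinh(3/2)*e1 e2


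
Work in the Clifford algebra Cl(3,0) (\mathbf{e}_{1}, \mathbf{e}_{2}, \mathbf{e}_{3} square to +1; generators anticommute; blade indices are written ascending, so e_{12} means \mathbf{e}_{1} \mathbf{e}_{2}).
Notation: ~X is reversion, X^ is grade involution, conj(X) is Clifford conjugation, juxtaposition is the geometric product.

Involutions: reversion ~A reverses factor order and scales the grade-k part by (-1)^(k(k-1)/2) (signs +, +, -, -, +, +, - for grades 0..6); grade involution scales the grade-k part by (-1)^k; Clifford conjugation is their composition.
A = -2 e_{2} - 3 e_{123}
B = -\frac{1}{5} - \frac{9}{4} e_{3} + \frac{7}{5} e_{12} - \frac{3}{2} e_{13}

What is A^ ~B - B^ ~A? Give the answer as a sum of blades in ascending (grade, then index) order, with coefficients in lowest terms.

first term: \frac{14}{5} e_{1} + \frac{41}{10} e_{2} + \frac{21}{5} e_{3} - \frac{27}{4} e_{12} - \frac{9}{2} e_{23} - \frac{18}{5} e_{123}
second term: -\frac{14}{5} e_{1} - \frac{41}{10} e_{2} - \frac{21}{5} e_{3} + \frac{27}{4} e_{12} + \frac{9}{2} e_{23} - \frac{18}{5} e_{123}
Answer: \frac{28}{5} e_{1} + \frac{41}{5} e_{2} + \frac{42}{5} e_{3} - \frac{27}{2} e_{12} - 9 e_{23}


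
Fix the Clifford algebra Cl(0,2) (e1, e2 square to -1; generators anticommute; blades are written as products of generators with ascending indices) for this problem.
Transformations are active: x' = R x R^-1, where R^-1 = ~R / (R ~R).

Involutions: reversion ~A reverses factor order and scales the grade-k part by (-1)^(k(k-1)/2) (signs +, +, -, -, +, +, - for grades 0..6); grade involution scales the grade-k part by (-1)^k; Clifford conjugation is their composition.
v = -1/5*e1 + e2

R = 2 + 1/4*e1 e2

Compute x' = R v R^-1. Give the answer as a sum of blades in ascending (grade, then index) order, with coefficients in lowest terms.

~R = 2 - 1/4*e1 e2, and R ~R = 65/16, so R^-1 = ~R / (65/16).
R v = -13/20*e1 + 39/20*e2
Answer: -11/25*e1 + 23/25*e2


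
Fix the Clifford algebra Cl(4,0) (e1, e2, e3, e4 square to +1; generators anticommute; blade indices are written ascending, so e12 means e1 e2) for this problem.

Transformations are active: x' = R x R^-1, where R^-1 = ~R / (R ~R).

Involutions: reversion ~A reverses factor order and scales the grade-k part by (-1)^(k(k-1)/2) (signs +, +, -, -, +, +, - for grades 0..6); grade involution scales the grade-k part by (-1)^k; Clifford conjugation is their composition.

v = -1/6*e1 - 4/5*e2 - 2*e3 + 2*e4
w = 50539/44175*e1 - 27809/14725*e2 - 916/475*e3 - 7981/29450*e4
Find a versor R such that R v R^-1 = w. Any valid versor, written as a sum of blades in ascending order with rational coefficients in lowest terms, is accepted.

Construction: equal norms (both 7801/900) license R = v + w = 86353/88350*e1 - 39589/14725*e2 - 1866/475*e3 + 50919/29450*e4 — nothing changes along that direction, while (v - w)/2 changes sign, so v maps onto w.
Answer: 86353/88350*e1 - 39589/14725*e2 - 1866/475*e3 + 50919/29450*e4


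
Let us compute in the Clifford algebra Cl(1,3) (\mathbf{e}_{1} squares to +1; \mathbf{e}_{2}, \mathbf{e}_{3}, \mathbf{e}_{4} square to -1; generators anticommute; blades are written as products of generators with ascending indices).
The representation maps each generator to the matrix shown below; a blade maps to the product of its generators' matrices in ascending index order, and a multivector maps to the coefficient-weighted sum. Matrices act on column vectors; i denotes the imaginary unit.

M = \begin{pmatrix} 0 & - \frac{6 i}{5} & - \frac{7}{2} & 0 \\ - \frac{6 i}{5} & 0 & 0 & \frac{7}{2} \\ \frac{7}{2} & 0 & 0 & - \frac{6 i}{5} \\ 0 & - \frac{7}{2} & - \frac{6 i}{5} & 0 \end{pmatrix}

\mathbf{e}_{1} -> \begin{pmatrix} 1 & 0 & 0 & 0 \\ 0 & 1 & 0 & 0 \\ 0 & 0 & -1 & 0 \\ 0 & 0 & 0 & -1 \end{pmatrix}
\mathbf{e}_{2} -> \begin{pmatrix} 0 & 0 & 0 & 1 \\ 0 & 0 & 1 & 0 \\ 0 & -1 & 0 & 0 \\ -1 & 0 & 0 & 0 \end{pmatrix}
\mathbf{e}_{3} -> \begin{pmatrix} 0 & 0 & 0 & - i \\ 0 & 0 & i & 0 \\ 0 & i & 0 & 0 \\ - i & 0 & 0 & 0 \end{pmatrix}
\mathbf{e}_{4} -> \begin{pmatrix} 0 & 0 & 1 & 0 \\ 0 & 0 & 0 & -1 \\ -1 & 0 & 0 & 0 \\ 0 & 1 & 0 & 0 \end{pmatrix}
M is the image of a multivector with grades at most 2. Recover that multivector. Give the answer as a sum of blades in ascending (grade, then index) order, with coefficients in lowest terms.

Method: the blade images are trace-orthogonal — tr(rho(e_A) rho(e_B)^-1) = 4 if A = B and 0 otherwise — and rho(e_A)^-1 = (e_A)^2 * rho(e_A) with (e_A)^2 = +1 or -1, so the coefficient of e_A in the preimage is (e_A)^2 * tr(M rho(e_A))/4.
Nonzero projections over blades of grade <= 2: e_{4}: (e_{4})^2 = -1, tr(M rho(e_{4})) = 14, coefficient -\frac{7}{2}; e_{3} e_{4}: (e_{3} e_{4})^2 = -1, tr(M rho(e_{3} e_{4})) = - \frac{24}{5}, coefficient \frac{6}{5}. Every other blade of grade <= 2 projects to 0.
Answer: -\frac{7}{2} e_{4} + \frac{6}{5} e_{3} e_{4}


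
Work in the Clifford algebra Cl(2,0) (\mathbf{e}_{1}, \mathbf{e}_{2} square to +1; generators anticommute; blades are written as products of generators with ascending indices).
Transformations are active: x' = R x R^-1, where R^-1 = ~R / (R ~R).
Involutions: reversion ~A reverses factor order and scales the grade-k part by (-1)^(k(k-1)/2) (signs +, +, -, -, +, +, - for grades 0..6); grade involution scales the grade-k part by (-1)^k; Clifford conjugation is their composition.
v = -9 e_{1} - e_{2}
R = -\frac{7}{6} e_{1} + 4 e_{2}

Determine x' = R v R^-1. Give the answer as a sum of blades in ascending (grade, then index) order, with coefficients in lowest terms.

~R = -\frac{7}{6} e_{1} + 4 e_{2}, and R ~R = \frac{625}{36}, so R^-1 = ~R / (\frac{625}{36}).
R v = \frac{13}{2} + \frac{223}{6} e_{1} e_{2}
Answer: \frac{5079}{625} e_{1} + \frac{2497}{625} e_{2}


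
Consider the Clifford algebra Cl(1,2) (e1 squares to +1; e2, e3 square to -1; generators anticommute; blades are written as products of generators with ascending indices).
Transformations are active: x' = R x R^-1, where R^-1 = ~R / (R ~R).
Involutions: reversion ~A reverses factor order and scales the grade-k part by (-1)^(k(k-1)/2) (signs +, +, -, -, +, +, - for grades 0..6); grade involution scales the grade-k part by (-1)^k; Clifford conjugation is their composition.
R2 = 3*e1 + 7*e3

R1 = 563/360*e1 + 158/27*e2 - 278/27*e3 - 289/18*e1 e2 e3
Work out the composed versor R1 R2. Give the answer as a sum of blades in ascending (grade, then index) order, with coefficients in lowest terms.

Distribute over the terms of R2 (each basis-blade product reordered to ascending indices, repeated generators contracted through their squares):
R1 (3*e1) = 563/120 - 158/9*e1 e2 + 278/9*e1 e3 - 289/6*e2 e3
R1 (7*e3) = 1946/27 + 2023/18*e1 e2 + 3941/360*e1 e3 + 1106/27*e2 e3
Summing the partial products and collecting blades:
Answer: 82907/1080 + 569/6*e1 e2 + 15061/360*e1 e3 - 389/54*e2 e3


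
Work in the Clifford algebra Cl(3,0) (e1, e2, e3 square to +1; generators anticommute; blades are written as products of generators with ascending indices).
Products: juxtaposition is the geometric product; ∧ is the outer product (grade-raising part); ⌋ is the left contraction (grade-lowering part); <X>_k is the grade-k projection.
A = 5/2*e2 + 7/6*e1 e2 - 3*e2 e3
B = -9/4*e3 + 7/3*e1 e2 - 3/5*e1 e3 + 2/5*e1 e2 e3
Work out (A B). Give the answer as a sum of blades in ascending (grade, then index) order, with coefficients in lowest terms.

step 1: -49/18 - 139/30*e1 + 27/4*e2 - 7/15*e3 + 9/5*e1 e2 + 6*e1 e3 - 197/40*e2 e3 - 9/8*e1 e2 e3
Answer: -49/18 - 139/30*e1 + 27/4*e2 - 7/15*e3 + 9/5*e1 e2 + 6*e1 e3 - 197/40*e2 e3 - 9/8*e1 e2 e3


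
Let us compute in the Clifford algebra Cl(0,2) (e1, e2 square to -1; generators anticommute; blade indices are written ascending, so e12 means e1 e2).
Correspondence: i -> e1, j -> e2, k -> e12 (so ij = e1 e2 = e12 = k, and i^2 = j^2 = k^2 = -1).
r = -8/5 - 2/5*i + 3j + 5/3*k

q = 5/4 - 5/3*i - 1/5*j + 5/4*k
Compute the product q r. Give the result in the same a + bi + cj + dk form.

In blades: q = 5/4 - 5/3*e1 - 1/5*e2 + 5/4*e12, r = -8/5 - 2/5*e1 + 3*e2 + 5/3*e12.
Distribute q over r term by term (generator squares from the signature, products reordered to ascending indices): (5/4)*r = -2 - 1/2*e1 + 15/4*e2 + 25/12*e12; (-5/3*e1)*r = -2/3 + 8/3*e1 + 25/9*e2 - 5*e12; (-1/5*e2)*r = 3/5 - 1/3*e1 + 8/25*e2 - 2/25*e12; (5/4*e12)*r = -25/12 - 15/4*e1 - 1/2*e2 - 2*e12.
Sum: -83/20 - 23/12*e1 + 5713/900*e2 - 1499/300*e12; translating back through the correspondence:
Answer: -83/20 - 23/12*i + 5713/900*j - 1499/300*k


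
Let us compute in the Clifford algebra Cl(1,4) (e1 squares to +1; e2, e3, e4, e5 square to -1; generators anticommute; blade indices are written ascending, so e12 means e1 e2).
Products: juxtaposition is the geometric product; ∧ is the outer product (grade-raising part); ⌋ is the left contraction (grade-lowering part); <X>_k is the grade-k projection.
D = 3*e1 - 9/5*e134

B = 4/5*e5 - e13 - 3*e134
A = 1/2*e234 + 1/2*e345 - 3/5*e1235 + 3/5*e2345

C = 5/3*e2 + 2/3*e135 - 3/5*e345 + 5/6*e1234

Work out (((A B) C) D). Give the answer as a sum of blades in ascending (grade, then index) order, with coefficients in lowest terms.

step 1: -3/2*e12 - 3/2*e15 - 3/5*e25 - 2/5*e34 + 12/25*e123 + 1/2*e124 + 9/5*e125 - 1/2*e145 - 12/25*e234 + 9/5*e245 + 3/5*e1245 + 2/5*e2345
step 2: 29/10*e1 - 6/25*e2 + 17/12*e3 - 2/5*e4 - 31/25*e5 + 1/3*e12 + 1/2*e13 + 5/6*e14 + 8/3*e15 + 57/25*e23 - 76/125*e25 - 7/60*e34 + 1/2*e35 - 3*e45 - 1/25*e123 + 4/15*e124 + 5/2*e125 - 9/10*e134 + 3/2*e135 - 19/15*e145 - 47/75*e234 + 7/12*e235 + 13/6*e345 + 57/25*e1234 - 3/10*e1235 - 169/750*e1245 - 1/2*e1345 - 19/12*e2345 + 9/10*e12345
step 3: 177/25 - 21/100*e1 - 638/125*e2 - 17/5*e4 - 71/10*e5 + 231/125*e12 - 497/100*e13 - 27/20*e14 - 9/50*e15 - 3/5*e23 + 91/125*e24 + 228/25*e25 - 198/25*e34 + 339/50*e35 - 11/10*e45 + 171/25*e123 + 513/125*e124 - 2337/500*e125 - 7/20*e134 + 69/10*e135 - 81/10*e145 - 156/25*e234 + 309/625*e235 + 152/125*e245 + 63/10*e345 + 181/125*e1234 - 7/4*e1235 - 21/20*e1245 - 2183/250*e1345 - 9/5*e2345 - 9139/2500*e12345
Answer: 177/25 - 21/100*e1 - 638/125*e2 - 17/5*e4 - 71/10*e5 + 231/125*e12 - 497/100*e13 - 27/20*e14 - 9/50*e15 - 3/5*e23 + 91/125*e24 + 228/25*e25 - 198/25*e34 + 339/50*e35 - 11/10*e45 + 171/25*e123 + 513/125*e124 - 2337/500*e125 - 7/20*e134 + 69/10*e135 - 81/10*e145 - 156/25*e234 + 309/625*e235 + 152/125*e245 + 63/10*e345 + 181/125*e1234 - 7/4*e1235 - 21/20*e1245 - 2183/250*e1345 - 9/5*e2345 - 9139/2500*e12345


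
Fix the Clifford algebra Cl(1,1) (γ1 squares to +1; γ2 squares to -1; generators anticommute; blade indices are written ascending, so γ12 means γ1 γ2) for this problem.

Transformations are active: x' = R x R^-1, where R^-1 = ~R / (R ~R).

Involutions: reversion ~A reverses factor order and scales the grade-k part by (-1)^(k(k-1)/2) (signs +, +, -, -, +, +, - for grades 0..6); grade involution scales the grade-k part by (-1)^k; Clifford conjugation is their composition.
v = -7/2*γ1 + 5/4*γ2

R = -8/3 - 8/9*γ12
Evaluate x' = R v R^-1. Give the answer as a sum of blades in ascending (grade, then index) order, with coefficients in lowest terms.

~R = -8/3 + 8/9*γ12, and R ~R = 512/81, so R^-1 = ~R / (512/81).
R v = 94/9*γ1 - 58/9*γ2
Answer: -85/16*γ1 + 67/16*γ2


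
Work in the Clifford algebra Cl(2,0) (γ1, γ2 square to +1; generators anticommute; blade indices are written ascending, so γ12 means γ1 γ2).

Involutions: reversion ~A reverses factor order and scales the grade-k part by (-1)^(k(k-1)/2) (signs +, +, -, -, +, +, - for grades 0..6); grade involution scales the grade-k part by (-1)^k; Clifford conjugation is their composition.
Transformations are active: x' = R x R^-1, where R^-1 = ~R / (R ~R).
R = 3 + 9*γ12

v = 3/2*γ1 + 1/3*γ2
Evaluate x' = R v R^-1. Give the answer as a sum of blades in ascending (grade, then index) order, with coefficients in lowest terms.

~R = 3 - 9*γ12, and R ~R = 90, so R^-1 = ~R / (90).
R v = 15/2*γ1 - 25/2*γ2
Answer: -γ1 - 7/6*γ2


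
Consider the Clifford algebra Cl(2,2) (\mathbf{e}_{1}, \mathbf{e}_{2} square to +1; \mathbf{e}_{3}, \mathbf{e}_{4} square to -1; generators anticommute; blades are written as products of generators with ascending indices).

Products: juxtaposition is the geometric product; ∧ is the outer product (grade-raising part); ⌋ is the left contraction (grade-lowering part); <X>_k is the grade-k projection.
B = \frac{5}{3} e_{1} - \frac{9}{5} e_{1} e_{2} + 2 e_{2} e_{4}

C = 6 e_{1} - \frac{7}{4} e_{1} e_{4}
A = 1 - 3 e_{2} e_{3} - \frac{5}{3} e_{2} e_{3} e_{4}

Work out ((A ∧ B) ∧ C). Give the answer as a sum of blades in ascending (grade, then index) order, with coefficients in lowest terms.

step 1: \frac{5}{3} e_{1} - \frac{9}{5} e_{1} e_{2} + 2 e_{2} e_{4} - 5 e_{1} e_{2} e_{3} + \frac{25}{9} e_{1} e_{2} e_{3} e_{4}
step 2: 12 e_{1} e_{2} e_{4}
Answer: 12 e_{1} e_{2} e_{4}


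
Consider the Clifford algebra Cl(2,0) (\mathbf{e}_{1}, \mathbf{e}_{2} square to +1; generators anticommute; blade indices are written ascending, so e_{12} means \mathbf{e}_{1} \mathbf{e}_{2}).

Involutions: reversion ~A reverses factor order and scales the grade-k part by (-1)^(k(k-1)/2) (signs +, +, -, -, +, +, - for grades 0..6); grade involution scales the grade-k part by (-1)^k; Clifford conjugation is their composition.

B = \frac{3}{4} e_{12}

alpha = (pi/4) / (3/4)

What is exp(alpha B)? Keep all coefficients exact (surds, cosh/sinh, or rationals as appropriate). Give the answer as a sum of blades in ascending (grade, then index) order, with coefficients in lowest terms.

B^2 = (\frac{3}{4})^2*(e_{12})^2 = \frac{9}{16}*(-1) = -\frac{9}{16} (a basis 2-blade squares to minus the product of its generators' squares).
B^2 = -\frac{9}{16} — since the square is negative, the closed form is circular: l = \frac{3}{4}, alpha*l = \frac{\pi}{4}, so exp(alpha B) = cos(\frac{\pi}{4}) + (sin(\frac{\pi}{4})/(\frac{3}{4}))*B = \frac{\sqrt{2}}{2} + (\frac{2 \sqrt{2}}{3})*B.
Answer: \frac{\sqrt{2}}{2} + \frac{\sqrt{2}}{2} e_{12}


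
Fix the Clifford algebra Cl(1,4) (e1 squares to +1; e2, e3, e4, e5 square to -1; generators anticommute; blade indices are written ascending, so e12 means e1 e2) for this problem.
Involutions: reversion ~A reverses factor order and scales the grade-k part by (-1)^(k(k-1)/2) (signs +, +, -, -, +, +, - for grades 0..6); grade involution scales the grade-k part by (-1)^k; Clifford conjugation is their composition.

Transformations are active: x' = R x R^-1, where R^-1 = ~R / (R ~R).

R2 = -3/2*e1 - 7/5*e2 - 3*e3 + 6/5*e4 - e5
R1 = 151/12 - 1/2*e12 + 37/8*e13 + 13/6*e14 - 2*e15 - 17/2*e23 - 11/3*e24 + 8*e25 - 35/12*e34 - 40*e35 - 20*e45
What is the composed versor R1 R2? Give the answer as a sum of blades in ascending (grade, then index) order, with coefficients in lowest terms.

Distribute over the terms of R2 (each basis-blade product reordered to ascending indices, repeated generators contracted through their squares):
R1 (-3/2*e1) = -151/8*e1 - 3/4*e2 + 111/16*e3 + 13/4*e4 - 3*e5 + 51/4*e123 + 11/2*e124 - 12*e125 + 35/8*e134 + 60*e135 + 30*e145
R1 (-7/5*e2) = -7/10*e1 - 1057/60*e2 + 119/10*e3 + 77/15*e4 - 56/5*e5 + 259/40*e123 + 91/30*e124 - 14/5*e125 + 49/12*e234 + 56*e235 + 28*e245
R1 (-3*e3) = 111/8*e1 - 51/2*e2 - 151/4*e3 + 35/4*e4 + 120*e5 + 3/2*e123 + 13/2*e134 - 6*e135 - 11*e234 + 24*e235 + 60*e345
R1 (6/5*e4) = -13/5*e1 + 22/5*e2 + 7/2*e3 + 151/10*e4 - 24*e5 - 3/5*e124 + 111/20*e134 + 12/5*e145 - 51/5*e234 - 48/5*e245 + 48*e345
R1 (-e5) = -2*e1 + 8*e2 - 40*e3 - 20*e4 - 151/12*e5 + 1/2*e125 - 37/8*e135 - 13/6*e145 + 17/2*e235 + 11/3*e245 + 35/12*e345
Summing the partial products and collecting blades:
Answer: -103/10*e1 - 472/15*e2 - 4433/80*e3 + 367/30*e4 + 4153/60*e5 + 829/40*e123 + 119/15*e124 - 143/10*e125 + 657/40*e134 + 395/8*e135 + 907/30*e145 - 1027/60*e234 + 177/2*e235 + 331/15*e245 + 1331/12*e345


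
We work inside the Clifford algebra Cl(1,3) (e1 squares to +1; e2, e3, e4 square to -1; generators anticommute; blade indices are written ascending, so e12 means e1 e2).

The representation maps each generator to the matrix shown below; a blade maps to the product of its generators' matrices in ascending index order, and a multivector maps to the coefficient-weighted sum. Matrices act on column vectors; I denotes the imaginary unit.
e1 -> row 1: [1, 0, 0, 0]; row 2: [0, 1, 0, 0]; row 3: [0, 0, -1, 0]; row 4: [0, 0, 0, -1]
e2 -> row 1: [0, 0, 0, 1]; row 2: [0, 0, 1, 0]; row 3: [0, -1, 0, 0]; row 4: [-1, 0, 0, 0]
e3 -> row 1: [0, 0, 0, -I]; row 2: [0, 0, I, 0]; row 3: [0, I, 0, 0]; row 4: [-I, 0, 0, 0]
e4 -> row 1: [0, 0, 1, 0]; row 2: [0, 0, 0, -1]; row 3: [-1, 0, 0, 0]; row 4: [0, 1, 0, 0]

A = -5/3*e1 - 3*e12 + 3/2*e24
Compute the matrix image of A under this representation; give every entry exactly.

Bivector images (products of the table entries): rho(e12) = rho(e1)rho(e2) = row 1: [0, 0, 0, 1]; row 2: [0, 0, 1, 0]; row 3: [0, 1, 0, 0]; row 4: [1, 0, 0, 0]; rho(e24) = rho(e2)rho(e4) = row 1: [0, 1, 0, 0]; row 2: [-1, 0, 0, 0]; row 3: [0, 0, 0, 1]; row 4: [0, 0, -1, 0].
M = (-5/3)*rho(e1) + (-3)*rho(e12) + (3/2)*rho(e24), summed entrywise:
Answer: row 1: [-5/3, 3/2, 0, -3]; row 2: [-3/2, -5/3, -3, 0]; row 3: [0, -3, 5/3, 3/2]; row 4: [-3, 0, -3/2, 5/3]


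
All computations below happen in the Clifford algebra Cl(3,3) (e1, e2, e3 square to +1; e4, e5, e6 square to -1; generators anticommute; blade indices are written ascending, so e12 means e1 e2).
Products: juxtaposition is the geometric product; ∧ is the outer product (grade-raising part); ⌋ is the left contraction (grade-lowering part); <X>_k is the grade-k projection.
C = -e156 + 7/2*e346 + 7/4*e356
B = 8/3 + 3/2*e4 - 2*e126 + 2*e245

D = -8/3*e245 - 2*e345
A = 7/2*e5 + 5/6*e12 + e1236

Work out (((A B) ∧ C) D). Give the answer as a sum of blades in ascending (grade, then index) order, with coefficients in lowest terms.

step 1: -2*e3 + 28/3*e5 + 5/3*e6 + 20/9*e12 - 7*e24 - 21/4*e45 + 5/4*e124 + 5/3*e145 + 8/3*e1236 - 7*e1256 - 3/2*e12346 + 2*e13456
step 2: -2*e1356 + 98/3*e3456 + 70/9*e12346 + 35/9*e12356 + 7*e12456 + 49/4*e23456 - 35/16*e123456
step 3: -196/3*e6 - 56/3*e16 - 49/2*e26 + 98/3*e36 + 35/8*e126 - 35/6*e136 + 4*e146 + 784/9*e236 - 14*e1236 - 70/9*e1246 + 140/9*e1256 + 280/27*e1346 - 560/27*e1356 - 16/3*e12346
Answer: -196/3*e6 - 56/3*e16 - 49/2*e26 + 98/3*e36 + 35/8*e126 - 35/6*e136 + 4*e146 + 784/9*e236 - 14*e1236 - 70/9*e1246 + 140/9*e1256 + 280/27*e1346 - 560/27*e1356 - 16/3*e12346


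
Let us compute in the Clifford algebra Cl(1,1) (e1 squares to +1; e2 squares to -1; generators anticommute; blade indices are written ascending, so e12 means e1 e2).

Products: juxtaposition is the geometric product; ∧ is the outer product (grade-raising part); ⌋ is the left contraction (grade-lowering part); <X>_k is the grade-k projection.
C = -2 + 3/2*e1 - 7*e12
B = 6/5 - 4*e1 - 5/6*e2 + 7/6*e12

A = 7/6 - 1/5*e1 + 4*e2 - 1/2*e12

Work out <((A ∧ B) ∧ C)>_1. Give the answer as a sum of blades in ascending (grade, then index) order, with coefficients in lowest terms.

step 1: 7/5 - 368/75*e1 + 689/180*e2 + 3047/180*e12
step 2: -14/5 + 1787/150*e1 - 689/90*e2 - 17783/360*e12
step 3: 1787/150*e1 - 689/90*e2
Answer: 1787/150*e1 - 689/90*e2


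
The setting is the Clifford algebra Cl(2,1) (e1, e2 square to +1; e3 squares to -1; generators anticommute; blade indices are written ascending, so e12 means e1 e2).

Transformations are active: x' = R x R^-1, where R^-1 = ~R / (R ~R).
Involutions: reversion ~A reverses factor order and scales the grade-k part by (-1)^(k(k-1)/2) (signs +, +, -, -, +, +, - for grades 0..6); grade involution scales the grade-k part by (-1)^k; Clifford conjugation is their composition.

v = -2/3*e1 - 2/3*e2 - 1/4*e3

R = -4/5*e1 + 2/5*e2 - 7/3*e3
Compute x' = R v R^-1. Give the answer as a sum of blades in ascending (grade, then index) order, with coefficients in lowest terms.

~R = -4/5*e1 + 2/5*e2 - 7/3*e3, and R ~R = -209/45, so R^-1 = ~R / (-209/45).
R v = -19/60 + 4/5*e12 - 61/45*e13 - 149/90*e23
Answer: 92/165*e1 + 119/165*e2 - 3/44*e3


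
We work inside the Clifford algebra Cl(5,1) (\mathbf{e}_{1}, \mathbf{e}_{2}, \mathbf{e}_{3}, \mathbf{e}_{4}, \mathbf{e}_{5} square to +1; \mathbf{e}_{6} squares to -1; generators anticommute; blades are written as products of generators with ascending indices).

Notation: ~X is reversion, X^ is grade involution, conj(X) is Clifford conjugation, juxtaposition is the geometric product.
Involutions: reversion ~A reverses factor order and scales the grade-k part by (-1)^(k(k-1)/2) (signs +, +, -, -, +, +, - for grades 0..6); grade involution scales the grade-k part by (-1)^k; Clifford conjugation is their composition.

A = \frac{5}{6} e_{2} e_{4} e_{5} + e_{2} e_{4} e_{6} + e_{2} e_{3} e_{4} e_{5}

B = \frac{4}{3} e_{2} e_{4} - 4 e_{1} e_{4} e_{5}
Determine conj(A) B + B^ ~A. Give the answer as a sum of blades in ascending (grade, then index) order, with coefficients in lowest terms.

first term: -\frac{10}{9} e_{5} - \frac{4}{3} e_{6} - \frac{10}{3} e_{1} e_{2} + \frac{4}{3} e_{3} e_{5} + 4 e_{1} e_{2} e_{3} + 4 e_{1} e_{2} e_{5} e_{6}
second term: \frac{10}{9} e_{5} + \frac{4}{3} e_{6} + \frac{10}{3} e_{1} e_{2} + \frac{4}{3} e_{3} e_{5} - 4 e_{1} e_{2} e_{3} + 4 e_{1} e_{2} e_{5} e_{6}
Answer: \frac{8}{3} e_{3} e_{5} + 8 e_{1} e_{2} e_{5} e_{6}


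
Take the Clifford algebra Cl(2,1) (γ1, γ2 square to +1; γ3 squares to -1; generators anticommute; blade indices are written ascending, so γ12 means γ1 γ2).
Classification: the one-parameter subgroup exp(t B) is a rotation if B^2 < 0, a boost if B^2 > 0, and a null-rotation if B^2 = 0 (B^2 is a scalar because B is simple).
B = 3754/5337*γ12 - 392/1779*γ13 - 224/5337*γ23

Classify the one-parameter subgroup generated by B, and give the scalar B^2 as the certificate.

B^2 term by term: the squares give (3754/5337)^2*(γ12)^2 + (-392/1779)^2*(γ13)^2 + (-224/5337)^2*(γ23)^2 = 14092516/28483569*(-1) + 153664/3164841*(+1) + 50176/28483569*(+1) = -4/9 (each basis 2-blade squares to minus the product of its generators' squares); cross terms between blades sharing an index anticommute and cancel. So B^2 = -4/9.
Answer: rotation, certificate B^2 = -4/9. The class reads off the invariant scalar -4/9 directly.


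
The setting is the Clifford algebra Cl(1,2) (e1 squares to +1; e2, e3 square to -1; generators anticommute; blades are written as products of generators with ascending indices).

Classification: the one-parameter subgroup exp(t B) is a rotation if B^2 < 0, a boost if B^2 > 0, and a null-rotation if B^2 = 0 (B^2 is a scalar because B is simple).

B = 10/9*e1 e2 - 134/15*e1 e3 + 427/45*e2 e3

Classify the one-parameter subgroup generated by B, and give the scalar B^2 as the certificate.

B^2 term by term: the squares give (10/9)^2*(e1 e2)^2 + (-134/15)^2*(e1 e3)^2 + (427/45)^2*(e2 e3)^2 = 100/81*(+1) + 17956/225*(+1) + 182329/2025*(-1) = -9 (each basis 2-blade squares to minus the product of its generators' squares); cross terms between blades sharing an index anticommute and cancel. So B^2 = -9.
Answer: rotation, certificate B^2 = -9. No conjugation can change B^2 = -9; the sign gives the class.


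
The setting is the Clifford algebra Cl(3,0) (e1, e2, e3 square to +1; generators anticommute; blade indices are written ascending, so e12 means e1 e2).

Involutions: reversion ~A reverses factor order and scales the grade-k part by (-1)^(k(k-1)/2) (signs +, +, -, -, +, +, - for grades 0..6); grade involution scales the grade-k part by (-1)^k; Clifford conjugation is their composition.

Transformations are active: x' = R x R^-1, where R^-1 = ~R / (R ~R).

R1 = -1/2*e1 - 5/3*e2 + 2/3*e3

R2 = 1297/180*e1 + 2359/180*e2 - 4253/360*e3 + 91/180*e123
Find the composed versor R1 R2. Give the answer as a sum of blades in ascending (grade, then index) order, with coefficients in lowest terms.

Distribute over the terms of R1 (each basis-blade product reordered to ascending indices, repeated generators contracted through their squares):
(-1/2*e1) R2 = -1297/360 - 2359/360*e12 + 4253/720*e13 - 91/360*e23
(-5/3*e2) R2 = -2359/108 + 1297/108*e12 + 91/108*e13 + 4253/216*e23
(2/3*e3) R2 = -4253/540 + 91/270*e12 - 1297/270*e13 - 2359/270*e23
Summing the partial products and collecting blades:
Answer: -35987/1080 + 6257/1080*e12 + 467/240*e13 + 107/10*e23


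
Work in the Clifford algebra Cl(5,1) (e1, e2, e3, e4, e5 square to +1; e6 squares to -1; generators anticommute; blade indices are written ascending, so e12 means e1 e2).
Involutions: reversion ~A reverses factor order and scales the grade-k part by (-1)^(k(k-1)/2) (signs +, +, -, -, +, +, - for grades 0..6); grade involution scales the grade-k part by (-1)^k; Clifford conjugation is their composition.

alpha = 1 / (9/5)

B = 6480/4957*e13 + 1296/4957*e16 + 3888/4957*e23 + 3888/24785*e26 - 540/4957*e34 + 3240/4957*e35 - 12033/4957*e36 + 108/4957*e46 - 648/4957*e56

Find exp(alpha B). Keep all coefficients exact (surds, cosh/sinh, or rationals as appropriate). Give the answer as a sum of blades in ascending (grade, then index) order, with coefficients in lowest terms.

B^2 term by term: the squares give (6480/4957)^2*(e13)^2 + (1296/4957)^2*(e16)^2 + (3888/4957)^2*(e23)^2 + (3888/24785)^2*(e26)^2 + (-540/4957)^2*(e34)^2 + (3240/4957)^2*(e35)^2 + (-12033/4957)^2*(e36)^2 + (108/4957)^2*(e46)^2 + (-648/4957)^2*(e56)^2 = 41990400/24571849*(-1) + 1679616/24571849*(+1) + 15116544/24571849*(-1) + 15116544/614296225*(+1) + 291600/24571849*(-1) + 10497600/24571849*(-1) + 144793089/24571849*(+1) + 11664/24571849*(+1) + 419904/24571849*(+1) = 81/25 (each basis 2-blade squares to minus the product of its generators' squares); cross terms between blades sharing an index anticommute and cancel; the commuting (index-disjoint) pairs give grade-4 terms 2*c*c'*(blade product), which cancel blade by blade — e1236: -10077696/24571849 + 10077696/24571849 = 0; e1346: 1399680/24571849 - 1399680/24571849 = 0; e1356: -8398080/24571849 + 8398080/24571849 = 0; e2346: 839808/24571849 - 839808/24571849 = 0; e2356: -5038848/24571849 + 5038848/24571849 = 0; e3456: 699840/24571849 - 699840/24571849 = 0 — confirming B is simple. So B^2 = 81/25.
B^2 = 81/25 — hyperbolic case — the even/odd split gives cosh and sinh: l = 9/5, alpha*l = 1, so exp(alpha B) = cosh(1) + (sinh(1)/(9/5))*B = cosh(1) + (5*sinh(1)/9)*B.
Answer: cosh(1) + 3600*sinh(1)/4957*e13 + 720*sinh(1)/4957*e16 + 2160*sinh(1)/4957*e23 + 432*sinh(1)/4957*e26 - 300*sinh(1)/4957*e34 + 1800*sinh(1)/4957*e35 - 6685*sinh(1)/4957*e36 + 60*sinh(1)/4957*e46 - 360*sinh(1)/4957*e56


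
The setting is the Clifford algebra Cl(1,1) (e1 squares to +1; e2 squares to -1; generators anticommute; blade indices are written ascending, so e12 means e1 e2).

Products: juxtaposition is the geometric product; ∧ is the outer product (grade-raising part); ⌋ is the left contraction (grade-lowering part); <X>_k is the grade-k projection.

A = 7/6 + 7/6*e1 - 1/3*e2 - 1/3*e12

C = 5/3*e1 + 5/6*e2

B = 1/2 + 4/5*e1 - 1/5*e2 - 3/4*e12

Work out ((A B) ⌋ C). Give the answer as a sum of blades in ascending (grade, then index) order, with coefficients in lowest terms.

step 1: 17/10 + 17/10*e1 - 121/120*e2 - 121/120*e12
step 2: 529/144 + 17/6*e1 + 17/12*e2
Answer: 529/144 + 17/6*e1 + 17/12*e2


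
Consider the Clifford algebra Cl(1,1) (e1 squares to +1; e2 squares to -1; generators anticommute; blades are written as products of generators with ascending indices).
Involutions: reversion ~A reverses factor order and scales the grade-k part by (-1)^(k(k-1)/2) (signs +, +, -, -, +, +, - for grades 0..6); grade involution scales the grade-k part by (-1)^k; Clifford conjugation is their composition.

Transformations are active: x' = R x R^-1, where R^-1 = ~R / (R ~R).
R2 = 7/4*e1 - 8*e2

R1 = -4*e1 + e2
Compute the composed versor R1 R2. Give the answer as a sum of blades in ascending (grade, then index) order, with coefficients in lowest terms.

Distribute over the terms of R1 (each basis-blade product reordered to ascending indices, repeated generators contracted through their squares):
(-4*e1) R2 = -7 + 32*e1 e2
(e2) R2 = 8 - 7/4*e1 e2
Summing the partial products and collecting blades:
Answer: 1 + 121/4*e1 e2


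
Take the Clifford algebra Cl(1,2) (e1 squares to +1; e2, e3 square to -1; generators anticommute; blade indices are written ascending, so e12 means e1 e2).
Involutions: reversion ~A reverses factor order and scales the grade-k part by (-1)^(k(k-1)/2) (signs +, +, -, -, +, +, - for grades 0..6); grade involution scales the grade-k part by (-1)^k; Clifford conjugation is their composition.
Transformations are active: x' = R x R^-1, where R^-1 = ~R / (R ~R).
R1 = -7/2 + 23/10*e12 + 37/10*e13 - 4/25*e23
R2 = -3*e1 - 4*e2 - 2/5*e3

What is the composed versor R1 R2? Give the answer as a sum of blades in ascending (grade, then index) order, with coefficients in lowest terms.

Distribute over the terms of R2 (each basis-blade product reordered to ascending indices, repeated generators contracted through their squares):
R1 (-3*e1) = 21/2*e1 + 69/10*e2 + 111/10*e3 + 12/25*e123
R1 (-4*e2) = 46/5*e1 + 14*e2 + 16/25*e3 + 74/5*e123
R1 (-2/5*e3) = 37/25*e1 - 8/125*e2 + 7/5*e3 - 23/25*e123
Summing the partial products and collecting blades:
Answer: 1059/50*e1 + 5209/250*e2 + 657/50*e3 + 359/25*e123


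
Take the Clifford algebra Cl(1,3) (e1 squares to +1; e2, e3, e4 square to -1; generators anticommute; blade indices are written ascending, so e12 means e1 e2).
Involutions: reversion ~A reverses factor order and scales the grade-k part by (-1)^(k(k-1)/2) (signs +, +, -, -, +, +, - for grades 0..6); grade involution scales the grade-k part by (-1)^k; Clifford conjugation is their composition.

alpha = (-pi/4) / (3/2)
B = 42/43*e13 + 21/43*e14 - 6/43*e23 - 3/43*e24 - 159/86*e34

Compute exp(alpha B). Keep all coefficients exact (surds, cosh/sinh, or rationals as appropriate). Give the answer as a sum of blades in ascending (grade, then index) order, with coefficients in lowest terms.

B^2 term by term: the squares give (42/43)^2*(e13)^2 + (21/43)^2*(e14)^2 + (-6/43)^2*(e23)^2 + (-3/43)^2*(e24)^2 + (-159/86)^2*(e34)^2 = 1764/1849*(+1) + 441/1849*(+1) + 36/1849*(-1) + 9/1849*(-1) + 25281/7396*(-1) = -9/4 (each basis 2-blade squares to minus the product of its generators' squares); cross terms between blades sharing an index anticommute and cancel; the commuting (index-disjoint) pairs give grade-4 terms 2*c*c'*(blade product), which cancel blade by blade — e1234: 252/1849 - 252/1849 = 0 — confirming B is simple. So B^2 = -9/4.
B^2 = -9/4 — the series telescopes trigonometrically here: l = 3/2, alpha*l = -pi/4, so exp(alpha B) = cos(-pi/4) + (sin(-pi/4)/(3/2))*B = sqrt(2)/2 + (-sqrt(2)/3)*B.
Answer: sqrt(2)/2 - 14*sqrt(2)/43*e13 - 7*sqrt(2)/43*e14 + 2*sqrt(2)/43*e23 + sqrt(2)/43*e24 + 53*sqrt(2)/86*e34
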